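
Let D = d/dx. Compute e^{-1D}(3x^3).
3 x^{3} - 9 x^{2} + 9 x - 3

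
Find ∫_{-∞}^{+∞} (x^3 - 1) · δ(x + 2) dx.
-9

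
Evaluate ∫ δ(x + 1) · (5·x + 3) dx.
-2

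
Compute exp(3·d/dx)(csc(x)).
\csc{\left(x + 3 \right)}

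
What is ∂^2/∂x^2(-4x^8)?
- 224 x^{6}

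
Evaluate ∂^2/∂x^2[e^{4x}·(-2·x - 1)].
32 \left(- x - 1\right) e^{4 x}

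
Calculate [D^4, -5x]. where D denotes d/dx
-20D^{3}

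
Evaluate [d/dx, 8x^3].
24 x^{2}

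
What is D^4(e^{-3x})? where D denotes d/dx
81 e^{- 3 x}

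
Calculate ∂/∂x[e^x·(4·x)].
4 \left(x + 1\right) e^{x}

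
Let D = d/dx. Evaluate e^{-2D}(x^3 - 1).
x^{3} - 6 x^{2} + 12 x - 9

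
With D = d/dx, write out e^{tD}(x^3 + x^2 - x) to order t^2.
t^{2} \left(3 x + 1\right) + t \left(3 x^{2} + 2 x - 1\right) + x^{3} + x^{2} - x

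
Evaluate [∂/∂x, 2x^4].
8 x^{3}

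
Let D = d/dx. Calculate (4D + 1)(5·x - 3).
5 x + 17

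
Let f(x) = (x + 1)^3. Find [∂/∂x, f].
3 \left(x + 1\right)^{2}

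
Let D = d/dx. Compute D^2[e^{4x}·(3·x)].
\left(48 x + 24\right) e^{4 x}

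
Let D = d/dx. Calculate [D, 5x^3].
15 x^{2}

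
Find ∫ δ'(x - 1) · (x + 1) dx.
-1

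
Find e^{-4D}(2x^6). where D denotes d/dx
2 x^{6} - 48 x^{5} + 480 x^{4} - 2560 x^{3} + 7680 x^{2} - 12288 x + 8192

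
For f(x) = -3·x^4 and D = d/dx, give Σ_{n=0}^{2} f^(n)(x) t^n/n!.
3 x^{2} \left(- 6 t^{2} - 4 t x - x^{2}\right)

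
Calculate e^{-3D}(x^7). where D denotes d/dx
x^{7} - 21 x^{6} + 189 x^{5} - 945 x^{4} + 2835 x^{3} - 5103 x^{2} + 5103 x - 2187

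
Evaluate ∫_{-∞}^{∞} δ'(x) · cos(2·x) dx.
0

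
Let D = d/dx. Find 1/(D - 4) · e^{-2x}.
- \frac{e^{- 2 x}}{6}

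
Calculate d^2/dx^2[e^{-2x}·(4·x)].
16 \left(x - 1\right) e^{- 2 x}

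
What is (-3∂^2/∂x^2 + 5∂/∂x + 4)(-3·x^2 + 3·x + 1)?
- 12 x^{2} - 18 x + 37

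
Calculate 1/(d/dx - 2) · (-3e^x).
3 e^{x}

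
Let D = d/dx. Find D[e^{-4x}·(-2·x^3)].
x^{2} \left(8 x - 6\right) e^{- 4 x}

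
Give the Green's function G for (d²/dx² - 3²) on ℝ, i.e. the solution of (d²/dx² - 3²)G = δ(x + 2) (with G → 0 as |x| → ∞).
-\frac{e^{-3|x + 2|}}{6}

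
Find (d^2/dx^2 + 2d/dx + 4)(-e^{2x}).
- 12 e^{2 x}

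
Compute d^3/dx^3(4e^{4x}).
256 e^{4 x}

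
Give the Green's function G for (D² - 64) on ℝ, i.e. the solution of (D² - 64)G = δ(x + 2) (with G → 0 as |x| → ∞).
-\frac{e^{-8|x + 2|}}{16}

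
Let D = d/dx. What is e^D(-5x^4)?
- 5 x^{4} - 20 x^{3} - 30 x^{2} - 20 x - 5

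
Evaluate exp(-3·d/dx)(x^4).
x^{4} - 12 x^{3} + 54 x^{2} - 108 x + 81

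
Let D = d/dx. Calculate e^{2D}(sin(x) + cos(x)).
\sqrt{2} \sin{\left(x + \frac{\pi}{4} + 2 \right)}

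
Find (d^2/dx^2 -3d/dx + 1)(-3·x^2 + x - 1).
- 3 x^{2} + 19 x - 10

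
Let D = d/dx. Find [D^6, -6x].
-36D^{5}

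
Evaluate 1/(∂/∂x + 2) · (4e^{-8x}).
- \frac{2 e^{- 8 x}}{3}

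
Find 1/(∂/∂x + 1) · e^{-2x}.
- e^{- 2 x}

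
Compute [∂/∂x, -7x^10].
- 70 x^{9}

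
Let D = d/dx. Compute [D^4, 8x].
32D^{3}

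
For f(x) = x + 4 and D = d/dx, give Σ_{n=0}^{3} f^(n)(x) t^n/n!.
t + x + 4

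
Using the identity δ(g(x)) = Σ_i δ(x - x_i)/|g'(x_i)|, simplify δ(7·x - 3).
\frac{\delta(x - 3/7)}{7}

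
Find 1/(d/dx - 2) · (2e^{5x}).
\frac{2 e^{5 x}}{3}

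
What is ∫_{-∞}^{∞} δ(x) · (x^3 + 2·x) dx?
0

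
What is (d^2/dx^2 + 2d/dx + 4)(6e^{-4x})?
72 e^{- 4 x}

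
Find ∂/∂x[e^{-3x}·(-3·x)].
3 \left(3 x - 1\right) e^{- 3 x}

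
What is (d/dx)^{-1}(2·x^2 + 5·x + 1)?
\frac{2 x^{3}}{3} + \frac{5 x^{2}}{2} + x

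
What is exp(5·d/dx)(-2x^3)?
- 2 x^{3} - 30 x^{2} - 150 x - 250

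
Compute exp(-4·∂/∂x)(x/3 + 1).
\frac{x}{3} - \frac{1}{3}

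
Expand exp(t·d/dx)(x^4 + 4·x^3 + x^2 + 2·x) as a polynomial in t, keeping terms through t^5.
t^{4} + 4 t^{3} \left(x + 1\right) + t^{2} \left(6 x^{2} + 12 x + 1\right) + 2 t \left(2 x^{3} + 6 x^{2} + x + 1\right) + x^{4} + 4 x^{3} + x^{2} + 2 x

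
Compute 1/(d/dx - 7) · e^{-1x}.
- \frac{e^{- x}}{8}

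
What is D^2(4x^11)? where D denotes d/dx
440 x^{9}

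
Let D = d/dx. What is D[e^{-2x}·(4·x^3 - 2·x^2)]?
4 x \left(- 2 x^{2} + 4 x - 1\right) e^{- 2 x}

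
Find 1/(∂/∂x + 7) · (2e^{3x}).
\frac{e^{3 x}}{5}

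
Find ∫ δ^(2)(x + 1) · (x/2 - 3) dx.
0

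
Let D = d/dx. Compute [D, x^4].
4 x^{3}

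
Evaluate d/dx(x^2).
2 x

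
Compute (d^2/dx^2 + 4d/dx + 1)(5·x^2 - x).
5 x^{2} + 39 x + 6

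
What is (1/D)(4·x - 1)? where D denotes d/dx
2 x^{2} - x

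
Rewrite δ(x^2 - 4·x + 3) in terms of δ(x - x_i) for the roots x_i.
\frac{\delta(x - 1) + \delta(x - 3)}{2}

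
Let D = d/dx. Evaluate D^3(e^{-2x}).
- 8 e^{- 2 x}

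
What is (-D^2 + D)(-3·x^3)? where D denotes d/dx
9 x \left(2 - x\right)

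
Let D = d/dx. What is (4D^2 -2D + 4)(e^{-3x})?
46 e^{- 3 x}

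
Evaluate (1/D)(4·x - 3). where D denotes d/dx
2 x^{2} - 3 x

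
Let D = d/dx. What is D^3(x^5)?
60 x^{2}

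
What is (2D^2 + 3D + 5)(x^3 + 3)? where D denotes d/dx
5 x^{3} + 9 x^{2} + 12 x + 15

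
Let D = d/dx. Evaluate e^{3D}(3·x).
3 x + 9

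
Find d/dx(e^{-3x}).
- 3 e^{- 3 x}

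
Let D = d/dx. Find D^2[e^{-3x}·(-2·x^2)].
2 \left(- 9 x^{2} + 12 x - 2\right) e^{- 3 x}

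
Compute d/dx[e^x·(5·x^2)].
5 x \left(x + 2\right) e^{x}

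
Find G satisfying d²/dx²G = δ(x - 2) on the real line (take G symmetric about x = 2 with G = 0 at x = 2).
\frac{|x - 2|}{2}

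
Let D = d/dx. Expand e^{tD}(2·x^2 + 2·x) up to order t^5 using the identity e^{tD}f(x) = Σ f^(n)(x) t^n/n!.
2 t^{2} + 2 t \left(2 x + 1\right) + 2 x^{2} + 2 x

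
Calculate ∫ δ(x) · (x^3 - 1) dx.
-1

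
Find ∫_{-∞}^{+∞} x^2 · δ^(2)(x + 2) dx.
2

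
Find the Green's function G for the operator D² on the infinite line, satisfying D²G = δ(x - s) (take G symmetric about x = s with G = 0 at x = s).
\frac{|x - s|}{2}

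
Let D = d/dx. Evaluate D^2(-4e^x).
- 4 e^{x}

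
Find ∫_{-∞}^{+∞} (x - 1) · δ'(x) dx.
-1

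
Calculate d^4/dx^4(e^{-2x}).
16 e^{- 2 x}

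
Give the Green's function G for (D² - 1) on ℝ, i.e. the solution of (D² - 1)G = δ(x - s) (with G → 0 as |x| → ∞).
-\frac{e^{-|x-s|}}{2}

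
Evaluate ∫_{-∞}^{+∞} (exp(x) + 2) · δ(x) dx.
3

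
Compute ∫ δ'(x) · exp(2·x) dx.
-2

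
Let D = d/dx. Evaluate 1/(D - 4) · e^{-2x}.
- \frac{e^{- 2 x}}{6}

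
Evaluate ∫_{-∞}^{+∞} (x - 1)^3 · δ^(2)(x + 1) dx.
-12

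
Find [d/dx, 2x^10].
20 x^{9}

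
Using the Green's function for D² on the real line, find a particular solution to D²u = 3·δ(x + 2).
\frac{3|x + 2|}{2}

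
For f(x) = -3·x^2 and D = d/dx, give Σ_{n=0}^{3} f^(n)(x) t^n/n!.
- 3 t^{2} - 6 t x - 3 x^{2}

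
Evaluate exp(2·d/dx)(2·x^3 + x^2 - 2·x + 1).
2 x^{3} + 13 x^{2} + 26 x + 17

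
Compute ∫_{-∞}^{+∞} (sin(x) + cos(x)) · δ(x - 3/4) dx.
\sqrt{2} \sin{\left(\frac{3}{4} + \frac{\pi}{4} \right)}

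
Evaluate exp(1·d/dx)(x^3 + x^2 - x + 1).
x^{3} + 4 x^{2} + 4 x + 2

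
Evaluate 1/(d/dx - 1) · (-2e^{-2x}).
\frac{2 e^{- 2 x}}{3}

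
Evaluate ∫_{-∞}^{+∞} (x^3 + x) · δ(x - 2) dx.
10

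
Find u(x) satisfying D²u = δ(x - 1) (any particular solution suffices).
\frac{|x - 1|}{2}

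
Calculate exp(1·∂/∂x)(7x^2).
7 x^{2} + 14 x + 7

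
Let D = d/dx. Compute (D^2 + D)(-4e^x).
- 8 e^{x}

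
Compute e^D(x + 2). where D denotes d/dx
x + 3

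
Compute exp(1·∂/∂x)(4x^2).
4 x^{2} + 8 x + 4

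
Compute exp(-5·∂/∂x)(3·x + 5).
3 x - 10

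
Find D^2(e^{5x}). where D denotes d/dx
25 e^{5 x}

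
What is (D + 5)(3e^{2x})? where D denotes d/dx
21 e^{2 x}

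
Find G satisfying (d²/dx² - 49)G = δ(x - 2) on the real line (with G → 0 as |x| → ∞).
-\frac{e^{-7|x - 2|}}{14}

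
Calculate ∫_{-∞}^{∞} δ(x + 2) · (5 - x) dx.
7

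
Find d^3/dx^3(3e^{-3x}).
- 81 e^{- 3 x}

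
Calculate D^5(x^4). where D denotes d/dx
0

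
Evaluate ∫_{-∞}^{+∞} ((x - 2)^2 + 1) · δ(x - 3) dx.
2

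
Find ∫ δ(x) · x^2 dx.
0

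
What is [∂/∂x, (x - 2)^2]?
2 x - 4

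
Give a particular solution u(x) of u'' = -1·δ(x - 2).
-\frac{|x - 2|}{2}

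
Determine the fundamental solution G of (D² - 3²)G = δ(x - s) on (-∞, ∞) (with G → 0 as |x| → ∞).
-\frac{e^{-3|x-s|}}{6}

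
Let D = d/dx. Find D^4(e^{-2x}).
16 e^{- 2 x}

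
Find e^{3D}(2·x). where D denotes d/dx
2 x + 6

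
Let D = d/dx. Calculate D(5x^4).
20 x^{3}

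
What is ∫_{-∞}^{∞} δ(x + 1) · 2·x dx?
-2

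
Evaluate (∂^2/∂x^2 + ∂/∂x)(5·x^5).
25 x^{3} \left(x + 4\right)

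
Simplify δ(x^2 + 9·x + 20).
\frac{\delta(x + 4) + \delta(x + 5)}{1}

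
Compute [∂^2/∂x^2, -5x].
-10\frac{d}{dx}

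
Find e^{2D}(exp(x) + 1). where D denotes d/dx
e^{x + 2} + 1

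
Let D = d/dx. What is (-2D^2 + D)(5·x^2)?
10 x - 20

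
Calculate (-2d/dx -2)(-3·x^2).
6 x \left(x + 2\right)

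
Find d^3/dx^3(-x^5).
- 60 x^{2}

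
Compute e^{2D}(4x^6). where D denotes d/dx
4 x^{6} + 48 x^{5} + 240 x^{4} + 640 x^{3} + 960 x^{2} + 768 x + 256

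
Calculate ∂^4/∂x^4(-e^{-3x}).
- 81 e^{- 3 x}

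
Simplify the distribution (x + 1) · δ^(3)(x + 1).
-3\delta^{(2)}(x + 1)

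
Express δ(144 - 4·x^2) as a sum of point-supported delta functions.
\frac{\delta(x - 6) + \delta(x + 6)}{48}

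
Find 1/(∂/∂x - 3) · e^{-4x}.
- \frac{e^{- 4 x}}{7}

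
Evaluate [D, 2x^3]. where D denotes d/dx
6 x^{2}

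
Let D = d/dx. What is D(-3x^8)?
- 24 x^{7}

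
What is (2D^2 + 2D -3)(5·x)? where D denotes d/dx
10 - 15 x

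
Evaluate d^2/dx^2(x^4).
12 x^{2}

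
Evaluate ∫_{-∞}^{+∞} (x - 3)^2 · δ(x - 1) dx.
4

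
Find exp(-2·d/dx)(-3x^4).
- 3 x^{4} + 24 x^{3} - 72 x^{2} + 96 x - 48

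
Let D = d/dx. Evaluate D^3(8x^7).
1680 x^{4}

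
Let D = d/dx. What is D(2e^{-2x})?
- 4 e^{- 2 x}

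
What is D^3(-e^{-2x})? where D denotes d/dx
8 e^{- 2 x}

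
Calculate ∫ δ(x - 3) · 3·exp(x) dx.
3 e^{3}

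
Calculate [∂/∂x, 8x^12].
96 x^{11}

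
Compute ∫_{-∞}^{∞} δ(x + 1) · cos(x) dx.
\cos{\left(1 \right)}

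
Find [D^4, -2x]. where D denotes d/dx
-8D^{3}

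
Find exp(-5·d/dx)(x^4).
x^{4} - 20 x^{3} + 150 x^{2} - 500 x + 625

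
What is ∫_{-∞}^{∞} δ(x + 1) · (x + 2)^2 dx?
1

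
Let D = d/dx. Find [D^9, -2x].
-18D^{8}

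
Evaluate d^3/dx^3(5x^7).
1050 x^{4}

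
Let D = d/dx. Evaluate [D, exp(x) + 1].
e^{x}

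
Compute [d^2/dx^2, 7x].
14\frac{d}{dx}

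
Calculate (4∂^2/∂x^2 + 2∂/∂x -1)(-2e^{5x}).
- 218 e^{5 x}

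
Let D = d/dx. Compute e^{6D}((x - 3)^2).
x^{2} + 6 x + 9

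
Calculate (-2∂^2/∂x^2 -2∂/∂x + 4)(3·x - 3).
12 x - 18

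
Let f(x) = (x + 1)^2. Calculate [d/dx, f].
2 x + 2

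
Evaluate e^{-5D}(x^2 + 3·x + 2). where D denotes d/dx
x^{2} - 7 x + 12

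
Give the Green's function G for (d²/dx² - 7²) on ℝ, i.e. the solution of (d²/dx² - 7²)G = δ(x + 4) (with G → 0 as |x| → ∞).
-\frac{e^{-7|x + 4|}}{14}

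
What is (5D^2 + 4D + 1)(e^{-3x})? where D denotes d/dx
34 e^{- 3 x}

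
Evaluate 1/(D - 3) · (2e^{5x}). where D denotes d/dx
e^{5 x}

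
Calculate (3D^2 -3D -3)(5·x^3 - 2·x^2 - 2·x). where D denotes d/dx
- 15 x^{3} - 39 x^{2} + 108 x - 6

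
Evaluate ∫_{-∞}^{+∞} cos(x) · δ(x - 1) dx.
\cos{\left(1 \right)}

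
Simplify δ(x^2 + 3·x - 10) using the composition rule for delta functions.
\frac{\delta(x + 5) + \delta(x - 2)}{7}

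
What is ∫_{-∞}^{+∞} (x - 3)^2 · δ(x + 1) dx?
16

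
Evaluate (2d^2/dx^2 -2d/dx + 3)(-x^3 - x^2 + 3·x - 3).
- 3 x^{3} + 3 x^{2} + x - 19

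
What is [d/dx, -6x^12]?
- 72 x^{11}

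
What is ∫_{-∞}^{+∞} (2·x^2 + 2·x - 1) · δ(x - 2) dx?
11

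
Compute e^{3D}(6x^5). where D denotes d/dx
6 x^{5} + 90 x^{4} + 540 x^{3} + 1620 x^{2} + 2430 x + 1458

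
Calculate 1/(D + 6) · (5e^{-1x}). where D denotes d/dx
e^{- x}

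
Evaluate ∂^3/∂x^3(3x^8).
1008 x^{5}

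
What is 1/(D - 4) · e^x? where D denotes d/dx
- \frac{e^{x}}{3}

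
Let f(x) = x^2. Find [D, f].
2 x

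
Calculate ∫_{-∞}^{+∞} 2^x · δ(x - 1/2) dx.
\sqrt{2}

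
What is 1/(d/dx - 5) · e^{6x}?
e^{6 x}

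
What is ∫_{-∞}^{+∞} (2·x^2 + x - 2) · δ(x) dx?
-2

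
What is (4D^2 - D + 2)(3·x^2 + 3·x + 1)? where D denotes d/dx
6 x^{2} + 23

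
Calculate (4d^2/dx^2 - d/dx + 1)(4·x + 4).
4 x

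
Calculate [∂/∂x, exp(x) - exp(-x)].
2 \cosh{\left(x \right)}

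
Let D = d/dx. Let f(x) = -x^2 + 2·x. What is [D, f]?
2 - 2 x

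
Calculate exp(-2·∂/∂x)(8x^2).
8 x^{2} - 32 x + 32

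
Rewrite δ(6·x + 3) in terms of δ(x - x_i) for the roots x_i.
\frac{\delta(x + 1/2)}{6}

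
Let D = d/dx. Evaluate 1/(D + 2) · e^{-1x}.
e^{- x}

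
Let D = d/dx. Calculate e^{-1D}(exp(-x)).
e^{1 - x}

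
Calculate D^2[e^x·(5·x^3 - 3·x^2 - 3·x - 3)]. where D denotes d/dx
\left(5 x^{3} + 27 x^{2} + 15 x - 15\right) e^{x}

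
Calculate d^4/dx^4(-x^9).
- 3024 x^{5}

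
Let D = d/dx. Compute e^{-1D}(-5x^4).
- 5 x^{4} + 20 x^{3} - 30 x^{2} + 20 x - 5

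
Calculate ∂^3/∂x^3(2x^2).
0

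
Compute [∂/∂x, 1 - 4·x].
-4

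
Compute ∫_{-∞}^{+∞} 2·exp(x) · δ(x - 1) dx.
2 e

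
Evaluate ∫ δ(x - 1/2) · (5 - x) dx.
\frac{9}{2}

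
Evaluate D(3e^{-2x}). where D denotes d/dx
- 6 e^{- 2 x}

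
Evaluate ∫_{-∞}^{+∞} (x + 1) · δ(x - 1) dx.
2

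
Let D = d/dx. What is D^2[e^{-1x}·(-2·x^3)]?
2 x \left(- x^{2} + 6 x - 6\right) e^{- x}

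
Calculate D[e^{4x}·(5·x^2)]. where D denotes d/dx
10 x \left(2 x + 1\right) e^{4 x}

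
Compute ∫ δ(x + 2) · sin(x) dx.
- \sin{\left(2 \right)}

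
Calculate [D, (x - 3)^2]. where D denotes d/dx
2 x - 6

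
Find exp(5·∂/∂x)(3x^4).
3 x^{4} + 60 x^{3} + 450 x^{2} + 1500 x + 1875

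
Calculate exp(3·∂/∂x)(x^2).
x^{2} + 6 x + 9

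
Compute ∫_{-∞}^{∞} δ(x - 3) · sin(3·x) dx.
\sin{\left(9 \right)}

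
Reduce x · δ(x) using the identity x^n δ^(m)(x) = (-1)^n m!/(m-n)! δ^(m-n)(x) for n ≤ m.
0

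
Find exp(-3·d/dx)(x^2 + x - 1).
x^{2} - 5 x + 5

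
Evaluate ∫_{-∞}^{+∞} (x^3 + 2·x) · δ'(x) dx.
-2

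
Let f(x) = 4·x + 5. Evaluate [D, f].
4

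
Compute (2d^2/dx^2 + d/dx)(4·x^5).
20 x^{3} \left(x + 8\right)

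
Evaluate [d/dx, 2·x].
2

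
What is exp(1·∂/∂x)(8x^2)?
8 x^{2} + 16 x + 8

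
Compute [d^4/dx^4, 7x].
28\frac{d^{3}}{dx^{3}}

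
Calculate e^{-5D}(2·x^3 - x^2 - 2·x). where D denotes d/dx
2 x^{3} - 31 x^{2} + 158 x - 265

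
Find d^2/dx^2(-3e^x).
- 3 e^{x}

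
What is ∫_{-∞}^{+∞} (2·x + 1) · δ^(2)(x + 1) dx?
0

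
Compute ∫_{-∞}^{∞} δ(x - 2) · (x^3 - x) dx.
6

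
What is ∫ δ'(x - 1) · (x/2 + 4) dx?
- \frac{1}{2}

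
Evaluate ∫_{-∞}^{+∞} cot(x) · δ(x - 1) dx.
\cot{\left(1 \right)}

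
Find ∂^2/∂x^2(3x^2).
6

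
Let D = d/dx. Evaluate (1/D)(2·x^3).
\frac{x^{4}}{2}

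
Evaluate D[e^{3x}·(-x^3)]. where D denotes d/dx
3 x^{2} \left(- x - 1\right) e^{3 x}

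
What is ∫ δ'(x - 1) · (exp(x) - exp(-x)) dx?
- 2 \cosh{\left(1 \right)}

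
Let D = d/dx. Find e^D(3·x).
3 x + 3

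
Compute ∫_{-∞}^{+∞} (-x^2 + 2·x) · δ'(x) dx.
-2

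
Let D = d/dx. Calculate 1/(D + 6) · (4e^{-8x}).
- 2 e^{- 8 x}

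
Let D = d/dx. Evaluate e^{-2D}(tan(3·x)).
\tan{\left(3 x - 6 \right)}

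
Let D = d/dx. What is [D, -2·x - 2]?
-2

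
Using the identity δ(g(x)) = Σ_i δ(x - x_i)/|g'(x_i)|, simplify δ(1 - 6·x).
\frac{\delta(x - 1/6)}{6}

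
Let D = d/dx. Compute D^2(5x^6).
150 x^{4}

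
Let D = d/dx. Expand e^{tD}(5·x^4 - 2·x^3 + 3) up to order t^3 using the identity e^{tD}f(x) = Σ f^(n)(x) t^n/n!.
t^{3} \left(20 x - 2\right) + 6 t^{2} x \left(5 x - 1\right) + 2 t x^{2} \left(10 x - 3\right) + 5 x^{4} - 2 x^{3} + 3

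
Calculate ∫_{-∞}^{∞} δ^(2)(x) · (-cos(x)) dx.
1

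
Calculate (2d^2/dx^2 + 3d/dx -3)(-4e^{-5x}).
- 128 e^{- 5 x}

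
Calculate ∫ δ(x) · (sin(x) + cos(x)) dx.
1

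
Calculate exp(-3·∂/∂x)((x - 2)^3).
x^{3} - 15 x^{2} + 75 x - 125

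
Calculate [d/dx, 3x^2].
6 x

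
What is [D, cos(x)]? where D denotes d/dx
- \sin{\left(x \right)}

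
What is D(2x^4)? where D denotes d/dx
8 x^{3}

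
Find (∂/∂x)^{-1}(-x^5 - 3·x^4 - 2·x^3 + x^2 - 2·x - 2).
- \frac{x^{6}}{6} - \frac{3 x^{5}}{5} - \frac{x^{4}}{2} + \frac{x^{3}}{3} - x^{2} - 2 x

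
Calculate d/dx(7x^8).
56 x^{7}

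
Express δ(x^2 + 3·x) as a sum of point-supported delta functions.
\frac{\delta(x + 3) + \delta(x)}{3}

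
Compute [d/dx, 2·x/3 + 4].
\frac{2}{3}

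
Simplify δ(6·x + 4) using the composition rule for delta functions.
\frac{\delta(x + 2/3)}{6}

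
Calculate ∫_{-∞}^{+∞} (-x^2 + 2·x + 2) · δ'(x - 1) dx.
0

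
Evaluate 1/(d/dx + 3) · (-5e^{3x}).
- \frac{5 e^{3 x}}{6}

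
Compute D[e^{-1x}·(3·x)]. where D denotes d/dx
3 \left(1 - x\right) e^{- x}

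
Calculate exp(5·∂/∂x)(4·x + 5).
4 x + 25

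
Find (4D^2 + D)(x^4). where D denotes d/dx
4 x^{2} \left(x + 12\right)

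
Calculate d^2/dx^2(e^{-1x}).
e^{- x}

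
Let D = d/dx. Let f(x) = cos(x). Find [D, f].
- \sin{\left(x \right)}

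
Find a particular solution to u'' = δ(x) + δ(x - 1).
\frac{|x|}{2} + \frac{|x - 1|}{2}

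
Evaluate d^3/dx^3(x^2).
0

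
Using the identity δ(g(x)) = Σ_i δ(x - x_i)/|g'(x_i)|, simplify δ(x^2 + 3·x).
\frac{\delta(x + 3) + \delta(x)}{3}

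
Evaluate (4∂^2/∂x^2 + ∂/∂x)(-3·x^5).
15 x^{3} \left(- x - 16\right)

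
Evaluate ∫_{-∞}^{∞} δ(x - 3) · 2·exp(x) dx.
2 e^{3}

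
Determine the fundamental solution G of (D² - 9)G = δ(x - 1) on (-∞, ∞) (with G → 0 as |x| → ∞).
-\frac{e^{-3|x - 1|}}{6}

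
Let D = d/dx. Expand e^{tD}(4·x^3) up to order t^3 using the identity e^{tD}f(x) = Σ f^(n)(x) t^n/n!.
4 t^{3} + 12 t^{2} x + 12 t x^{2} + 4 x^{3}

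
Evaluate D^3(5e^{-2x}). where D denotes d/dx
- 40 e^{- 2 x}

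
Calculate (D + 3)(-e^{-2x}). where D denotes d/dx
- e^{- 2 x}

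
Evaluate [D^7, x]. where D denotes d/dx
7D^{6}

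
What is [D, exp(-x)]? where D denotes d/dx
- e^{- x}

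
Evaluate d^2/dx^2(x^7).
42 x^{5}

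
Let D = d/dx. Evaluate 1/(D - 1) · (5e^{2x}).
5 e^{2 x}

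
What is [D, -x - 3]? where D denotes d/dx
-1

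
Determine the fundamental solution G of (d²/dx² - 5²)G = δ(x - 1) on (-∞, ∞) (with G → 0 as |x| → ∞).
-\frac{e^{-5|x - 1|}}{10}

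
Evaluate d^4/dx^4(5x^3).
0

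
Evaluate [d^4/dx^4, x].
4\frac{d^{3}}{dx^{3}}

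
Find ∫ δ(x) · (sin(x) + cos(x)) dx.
1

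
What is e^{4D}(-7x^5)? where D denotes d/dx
- 7 x^{5} - 140 x^{4} - 1120 x^{3} - 4480 x^{2} - 8960 x - 7168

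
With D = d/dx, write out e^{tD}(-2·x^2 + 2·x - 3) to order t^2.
- 2 t^{2} - 2 t \left(2 x - 1\right) - 2 x^{2} + 2 x - 3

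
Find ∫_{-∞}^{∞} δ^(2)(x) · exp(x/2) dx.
\frac{1}{4}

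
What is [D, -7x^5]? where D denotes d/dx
- 35 x^{4}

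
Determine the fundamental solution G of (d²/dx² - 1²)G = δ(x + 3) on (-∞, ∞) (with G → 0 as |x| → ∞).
-\frac{e^{-|x + 3|}}{2}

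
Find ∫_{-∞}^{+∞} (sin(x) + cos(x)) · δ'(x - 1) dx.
- \cos{\left(1 \right)} + \sin{\left(1 \right)}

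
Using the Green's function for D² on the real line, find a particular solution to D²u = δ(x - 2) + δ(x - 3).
\frac{|x - 2|}{2} + \frac{|x - 3|}{2}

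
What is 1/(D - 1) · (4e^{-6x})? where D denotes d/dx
- \frac{4 e^{- 6 x}}{7}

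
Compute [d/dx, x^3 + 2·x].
3 x^{2} + 2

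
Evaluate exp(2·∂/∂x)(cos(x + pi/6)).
\cos{\left(x + \frac{\pi}{6} + 2 \right)}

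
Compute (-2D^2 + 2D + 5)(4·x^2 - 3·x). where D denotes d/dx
20 x^{2} + x - 22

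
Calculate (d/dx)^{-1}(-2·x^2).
- \frac{2 x^{3}}{3}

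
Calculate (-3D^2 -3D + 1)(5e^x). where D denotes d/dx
- 25 e^{x}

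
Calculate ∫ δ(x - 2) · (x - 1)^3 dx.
1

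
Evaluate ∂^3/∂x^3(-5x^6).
- 600 x^{3}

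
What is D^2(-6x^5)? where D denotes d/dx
- 120 x^{3}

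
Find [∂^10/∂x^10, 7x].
70\frac{d^{9}}{dx^{9}}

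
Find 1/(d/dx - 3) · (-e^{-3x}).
\frac{e^{- 3 x}}{6}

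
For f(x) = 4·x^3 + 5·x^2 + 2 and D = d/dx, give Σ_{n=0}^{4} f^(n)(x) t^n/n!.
4 t^{3} + t^{2} \left(12 x + 5\right) + 2 t x \left(6 x + 5\right) + 4 x^{3} + 5 x^{2} + 2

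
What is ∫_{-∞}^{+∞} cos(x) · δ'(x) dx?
0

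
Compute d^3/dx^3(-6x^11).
- 5940 x^{8}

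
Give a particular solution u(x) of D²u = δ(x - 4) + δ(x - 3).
\frac{|x - 4|}{2} + \frac{|x - 3|}{2}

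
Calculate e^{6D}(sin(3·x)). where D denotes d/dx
\sin{\left(3 x + 18 \right)}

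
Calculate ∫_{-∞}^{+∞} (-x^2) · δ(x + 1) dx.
-1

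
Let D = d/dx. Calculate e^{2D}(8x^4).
8 x^{4} + 64 x^{3} + 192 x^{2} + 256 x + 128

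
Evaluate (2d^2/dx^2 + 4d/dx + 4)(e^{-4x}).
20 e^{- 4 x}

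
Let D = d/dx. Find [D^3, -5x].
-15D^{2}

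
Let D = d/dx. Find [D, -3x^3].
- 9 x^{2}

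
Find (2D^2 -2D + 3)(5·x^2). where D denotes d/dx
15 x^{2} - 20 x + 20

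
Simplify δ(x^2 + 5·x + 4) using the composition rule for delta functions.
\frac{\delta(x + 4) + \delta(x + 1)}{3}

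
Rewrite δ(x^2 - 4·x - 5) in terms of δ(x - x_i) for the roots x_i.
\frac{\delta(x + 1) + \delta(x - 5)}{6}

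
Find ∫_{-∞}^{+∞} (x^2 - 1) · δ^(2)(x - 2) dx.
2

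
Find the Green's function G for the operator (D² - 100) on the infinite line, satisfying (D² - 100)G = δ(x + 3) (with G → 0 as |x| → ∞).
-\frac{e^{-10|x + 3|}}{20}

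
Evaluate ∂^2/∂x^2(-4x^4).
- 48 x^{2}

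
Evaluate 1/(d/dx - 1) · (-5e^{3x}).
- \frac{5 e^{3 x}}{2}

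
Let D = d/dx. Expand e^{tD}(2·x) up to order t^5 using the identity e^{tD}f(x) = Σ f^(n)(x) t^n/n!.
2 t + 2 x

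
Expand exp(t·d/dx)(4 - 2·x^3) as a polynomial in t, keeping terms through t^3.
- 2 t^{3} - 6 t^{2} x - 6 t x^{2} - 2 x^{3} + 4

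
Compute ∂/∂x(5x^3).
15 x^{2}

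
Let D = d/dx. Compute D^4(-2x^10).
- 10080 x^{6}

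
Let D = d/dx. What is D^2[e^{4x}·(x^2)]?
\left(16 x^{2} + 16 x + 2\right) e^{4 x}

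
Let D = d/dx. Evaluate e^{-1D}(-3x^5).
- 3 x^{5} + 15 x^{4} - 30 x^{3} + 30 x^{2} - 15 x + 3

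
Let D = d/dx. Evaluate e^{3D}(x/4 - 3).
\frac{x}{4} - \frac{9}{4}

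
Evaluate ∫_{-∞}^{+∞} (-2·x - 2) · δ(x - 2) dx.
-6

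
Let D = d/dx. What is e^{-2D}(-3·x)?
6 - 3 x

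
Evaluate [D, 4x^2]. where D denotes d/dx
8 x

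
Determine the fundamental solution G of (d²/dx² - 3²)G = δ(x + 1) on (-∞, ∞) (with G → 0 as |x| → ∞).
-\frac{e^{-3|x + 1|}}{6}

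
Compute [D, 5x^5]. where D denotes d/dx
25 x^{4}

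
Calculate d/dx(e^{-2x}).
- 2 e^{- 2 x}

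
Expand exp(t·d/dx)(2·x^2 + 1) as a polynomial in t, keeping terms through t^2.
2 t^{2} + 4 t x + 2 x^{2} + 1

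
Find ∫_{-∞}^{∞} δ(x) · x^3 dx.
0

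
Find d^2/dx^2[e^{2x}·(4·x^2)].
\left(16 x^{2} + 32 x + 8\right) e^{2 x}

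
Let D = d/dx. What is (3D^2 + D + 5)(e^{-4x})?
49 e^{- 4 x}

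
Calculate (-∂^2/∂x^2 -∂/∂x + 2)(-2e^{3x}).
20 e^{3 x}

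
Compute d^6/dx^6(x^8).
20160 x^{2}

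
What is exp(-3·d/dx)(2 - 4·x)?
14 - 4 x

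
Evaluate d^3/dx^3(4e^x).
4 e^{x}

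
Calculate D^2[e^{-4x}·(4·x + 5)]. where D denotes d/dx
16 \left(4 x + 3\right) e^{- 4 x}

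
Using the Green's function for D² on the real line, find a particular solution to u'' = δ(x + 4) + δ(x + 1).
\frac{|x + 4|}{2} + \frac{|x + 1|}{2}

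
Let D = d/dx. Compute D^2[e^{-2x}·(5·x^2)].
10 \left(2 x^{2} - 4 x + 1\right) e^{- 2 x}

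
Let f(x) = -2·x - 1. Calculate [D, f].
-2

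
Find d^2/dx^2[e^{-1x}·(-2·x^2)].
2 \left(- x^{2} + 4 x - 2\right) e^{- x}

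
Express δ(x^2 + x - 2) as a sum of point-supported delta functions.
\frac{\delta(x - 1) + \delta(x + 2)}{3}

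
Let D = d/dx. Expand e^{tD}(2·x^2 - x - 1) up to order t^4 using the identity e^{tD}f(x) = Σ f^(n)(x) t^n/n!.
2 t^{2} + t \left(4 x - 1\right) + 2 x^{2} - x - 1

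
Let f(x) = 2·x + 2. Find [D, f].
2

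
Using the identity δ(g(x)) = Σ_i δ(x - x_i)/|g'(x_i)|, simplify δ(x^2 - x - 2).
\frac{\delta(x - 2) + \delta(x + 1)}{3}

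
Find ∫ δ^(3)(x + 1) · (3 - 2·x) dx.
0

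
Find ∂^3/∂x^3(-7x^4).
- 168 x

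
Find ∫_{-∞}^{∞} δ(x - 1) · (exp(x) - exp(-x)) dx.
2 \sinh{\left(1 \right)}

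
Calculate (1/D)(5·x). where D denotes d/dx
\frac{5 x^{2}}{2}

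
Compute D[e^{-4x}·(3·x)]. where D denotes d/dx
3 \left(1 - 4 x\right) e^{- 4 x}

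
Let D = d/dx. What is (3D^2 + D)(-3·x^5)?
15 x^{3} \left(- x - 12\right)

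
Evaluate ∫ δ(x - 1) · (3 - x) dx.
2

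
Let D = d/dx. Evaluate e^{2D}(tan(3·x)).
\tan{\left(3 x + 6 \right)}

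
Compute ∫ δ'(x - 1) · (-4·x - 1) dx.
4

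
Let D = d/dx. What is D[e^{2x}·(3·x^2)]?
6 x \left(x + 1\right) e^{2 x}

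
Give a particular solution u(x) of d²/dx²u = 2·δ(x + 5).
|x + 5|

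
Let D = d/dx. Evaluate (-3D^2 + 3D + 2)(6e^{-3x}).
- 204 e^{- 3 x}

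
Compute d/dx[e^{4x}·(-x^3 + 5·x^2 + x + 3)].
\left(- 4 x^{3} + 17 x^{2} + 14 x + 13\right) e^{4 x}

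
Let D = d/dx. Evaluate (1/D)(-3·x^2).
- x^{3}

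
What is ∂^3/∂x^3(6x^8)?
2016 x^{5}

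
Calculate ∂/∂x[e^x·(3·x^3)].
3 x^{2} \left(x + 3\right) e^{x}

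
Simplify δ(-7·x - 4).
\frac{\delta(x + 4/7)}{7}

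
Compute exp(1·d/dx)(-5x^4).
- 5 x^{4} - 20 x^{3} - 30 x^{2} - 20 x - 5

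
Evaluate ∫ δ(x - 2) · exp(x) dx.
e^{2}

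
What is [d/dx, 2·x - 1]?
2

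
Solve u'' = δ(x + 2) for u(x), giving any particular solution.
\frac{|x + 2|}{2}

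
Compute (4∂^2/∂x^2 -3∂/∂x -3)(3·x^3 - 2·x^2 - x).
- 9 x^{3} - 21 x^{2} + 87 x - 13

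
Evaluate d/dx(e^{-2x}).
- 2 e^{- 2 x}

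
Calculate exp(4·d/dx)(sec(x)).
\sec{\left(x + 4 \right)}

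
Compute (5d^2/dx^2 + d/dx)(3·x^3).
9 x \left(x + 10\right)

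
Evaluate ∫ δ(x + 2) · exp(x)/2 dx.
\frac{1}{2 e^{2}}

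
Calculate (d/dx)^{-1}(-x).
- \frac{x^{2}}{2}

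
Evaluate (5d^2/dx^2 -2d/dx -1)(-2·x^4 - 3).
2 x^{4} + 16 x^{3} - 120 x^{2} + 3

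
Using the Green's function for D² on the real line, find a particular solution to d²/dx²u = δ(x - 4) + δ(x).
\frac{|x - 4|}{2} + \frac{|x|}{2}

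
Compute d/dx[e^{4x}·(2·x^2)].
4 x \left(2 x + 1\right) e^{4 x}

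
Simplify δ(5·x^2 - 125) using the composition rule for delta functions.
\frac{\delta(x - 5) + \delta(x + 5)}{50}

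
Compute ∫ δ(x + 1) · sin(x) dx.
- \sin{\left(1 \right)}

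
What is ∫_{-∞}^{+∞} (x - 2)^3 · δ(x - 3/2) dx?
- \frac{1}{8}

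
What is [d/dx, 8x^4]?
32 x^{3}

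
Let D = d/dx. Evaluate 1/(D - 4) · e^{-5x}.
- \frac{e^{- 5 x}}{9}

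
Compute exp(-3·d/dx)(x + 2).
x - 1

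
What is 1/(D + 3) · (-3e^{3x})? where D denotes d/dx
- \frac{e^{3 x}}{2}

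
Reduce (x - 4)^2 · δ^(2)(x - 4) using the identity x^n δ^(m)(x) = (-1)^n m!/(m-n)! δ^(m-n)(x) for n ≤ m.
2\delta(x - 4)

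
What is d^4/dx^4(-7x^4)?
-168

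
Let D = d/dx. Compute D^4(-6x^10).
- 30240 x^{6}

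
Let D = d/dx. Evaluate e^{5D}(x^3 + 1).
x^{3} + 15 x^{2} + 75 x + 126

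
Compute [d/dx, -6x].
-6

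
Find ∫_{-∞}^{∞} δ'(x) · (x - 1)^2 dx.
2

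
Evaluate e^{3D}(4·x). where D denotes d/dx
4 x + 12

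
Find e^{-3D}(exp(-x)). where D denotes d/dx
e^{3 - x}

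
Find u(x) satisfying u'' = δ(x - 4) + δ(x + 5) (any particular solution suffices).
\frac{|x - 4|}{2} + \frac{|x + 5|}{2}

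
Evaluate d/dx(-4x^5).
- 20 x^{4}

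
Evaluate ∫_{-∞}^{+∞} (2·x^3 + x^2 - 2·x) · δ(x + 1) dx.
1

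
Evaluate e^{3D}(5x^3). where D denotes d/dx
5 x^{3} + 45 x^{2} + 135 x + 135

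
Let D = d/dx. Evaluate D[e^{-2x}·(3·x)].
3 \left(1 - 2 x\right) e^{- 2 x}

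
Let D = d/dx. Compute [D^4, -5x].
-20D^{3}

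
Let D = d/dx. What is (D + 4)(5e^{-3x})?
5 e^{- 3 x}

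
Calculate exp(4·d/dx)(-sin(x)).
- \sin{\left(x + 4 \right)}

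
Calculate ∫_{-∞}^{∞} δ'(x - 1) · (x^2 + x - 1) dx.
-3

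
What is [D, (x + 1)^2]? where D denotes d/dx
2 x + 2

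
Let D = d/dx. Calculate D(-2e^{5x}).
- 10 e^{5 x}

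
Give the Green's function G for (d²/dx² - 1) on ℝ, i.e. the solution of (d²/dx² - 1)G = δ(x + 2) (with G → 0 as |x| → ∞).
-\frac{e^{-|x + 2|}}{2}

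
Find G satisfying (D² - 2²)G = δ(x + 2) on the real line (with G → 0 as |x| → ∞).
-\frac{e^{-2|x + 2|}}{4}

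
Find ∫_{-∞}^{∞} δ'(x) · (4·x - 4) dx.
-4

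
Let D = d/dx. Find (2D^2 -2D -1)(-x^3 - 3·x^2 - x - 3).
x^{3} + 9 x^{2} + x - 7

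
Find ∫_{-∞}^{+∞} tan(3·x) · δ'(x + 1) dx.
- \frac{3}{\cos^{2}{\left(3 \right)}}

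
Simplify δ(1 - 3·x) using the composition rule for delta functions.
\frac{\delta(x - 1/3)}{3}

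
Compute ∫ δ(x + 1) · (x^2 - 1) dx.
0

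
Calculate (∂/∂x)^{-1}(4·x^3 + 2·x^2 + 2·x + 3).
x^{4} + \frac{2 x^{3}}{3} + x^{2} + 3 x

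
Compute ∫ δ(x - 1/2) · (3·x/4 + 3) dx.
\frac{27}{8}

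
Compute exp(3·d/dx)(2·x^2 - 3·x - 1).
2 x^{2} + 9 x + 8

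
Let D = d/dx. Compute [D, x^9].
9 x^{8}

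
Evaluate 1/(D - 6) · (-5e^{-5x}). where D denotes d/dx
\frac{5 e^{- 5 x}}{11}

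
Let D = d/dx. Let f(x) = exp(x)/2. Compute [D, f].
\frac{e^{x}}{2}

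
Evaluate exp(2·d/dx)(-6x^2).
- 6 x^{2} - 24 x - 24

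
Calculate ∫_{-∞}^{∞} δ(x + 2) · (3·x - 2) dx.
-8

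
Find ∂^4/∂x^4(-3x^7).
- 2520 x^{3}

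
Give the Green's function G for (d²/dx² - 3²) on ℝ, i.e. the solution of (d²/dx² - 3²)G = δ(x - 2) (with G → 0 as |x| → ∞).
-\frac{e^{-3|x - 2|}}{6}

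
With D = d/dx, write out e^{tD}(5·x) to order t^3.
5 t + 5 x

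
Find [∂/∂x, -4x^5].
- 20 x^{4}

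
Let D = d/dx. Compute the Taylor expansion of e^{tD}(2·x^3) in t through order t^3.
2 t^{3} + 6 t^{2} x + 6 t x^{2} + 2 x^{3}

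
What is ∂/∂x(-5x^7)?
- 35 x^{6}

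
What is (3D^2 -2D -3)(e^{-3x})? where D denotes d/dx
30 e^{- 3 x}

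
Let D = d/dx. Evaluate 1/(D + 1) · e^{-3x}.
- \frac{e^{- 3 x}}{2}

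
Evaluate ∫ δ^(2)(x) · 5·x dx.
0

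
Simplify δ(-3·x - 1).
\frac{\delta(x + 1/3)}{3}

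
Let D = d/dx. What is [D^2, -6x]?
-12D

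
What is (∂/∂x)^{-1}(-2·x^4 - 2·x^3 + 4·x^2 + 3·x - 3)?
- \frac{2 x^{5}}{5} - \frac{x^{4}}{2} + \frac{4 x^{3}}{3} + \frac{3 x^{2}}{2} - 3 x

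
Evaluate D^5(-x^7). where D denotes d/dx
- 2520 x^{2}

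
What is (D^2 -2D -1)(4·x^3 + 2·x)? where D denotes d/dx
- 4 x^{3} - 24 x^{2} + 22 x - 4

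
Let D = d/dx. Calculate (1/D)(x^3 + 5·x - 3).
\frac{x^{4}}{4} + \frac{5 x^{2}}{2} - 3 x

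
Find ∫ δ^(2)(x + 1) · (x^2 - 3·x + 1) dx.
2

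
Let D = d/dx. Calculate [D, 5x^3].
15 x^{2}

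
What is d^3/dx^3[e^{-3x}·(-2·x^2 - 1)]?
9 \left(6 x^{2} - 12 x + 7\right) e^{- 3 x}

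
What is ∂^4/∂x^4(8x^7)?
6720 x^{3}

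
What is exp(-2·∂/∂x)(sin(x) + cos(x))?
\sqrt{2} \cos{\left(- x + \frac{\pi}{4} + 2 \right)}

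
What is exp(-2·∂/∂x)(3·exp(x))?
3 e^{x - 2}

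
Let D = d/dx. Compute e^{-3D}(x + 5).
x + 2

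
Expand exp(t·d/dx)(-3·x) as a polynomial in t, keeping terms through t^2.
- 3 t - 3 x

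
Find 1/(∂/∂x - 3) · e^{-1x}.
- \frac{e^{- x}}{4}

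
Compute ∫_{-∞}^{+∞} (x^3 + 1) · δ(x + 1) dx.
0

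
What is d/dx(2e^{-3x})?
- 6 e^{- 3 x}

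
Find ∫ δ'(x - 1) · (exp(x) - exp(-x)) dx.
- 2 \cosh{\left(1 \right)}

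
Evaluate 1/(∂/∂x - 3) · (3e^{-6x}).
- \frac{e^{- 6 x}}{3}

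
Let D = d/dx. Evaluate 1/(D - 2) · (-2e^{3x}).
- 2 e^{3 x}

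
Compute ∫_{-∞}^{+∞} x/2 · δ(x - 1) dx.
\frac{1}{2}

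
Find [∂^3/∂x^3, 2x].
6\frac{d^{2}}{dx^{2}}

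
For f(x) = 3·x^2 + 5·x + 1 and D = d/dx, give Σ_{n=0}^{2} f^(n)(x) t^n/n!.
3 t^{2} + t \left(6 x + 5\right) + 3 x^{2} + 5 x + 1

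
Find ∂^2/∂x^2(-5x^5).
- 100 x^{3}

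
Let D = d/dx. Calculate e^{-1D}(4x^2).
4 x^{2} - 8 x + 4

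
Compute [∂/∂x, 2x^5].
10 x^{4}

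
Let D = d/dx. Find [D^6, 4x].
24D^{5}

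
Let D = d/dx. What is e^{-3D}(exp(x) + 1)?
e^{x - 3} + 1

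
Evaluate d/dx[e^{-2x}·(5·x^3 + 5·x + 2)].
\left(- 10 x^{3} + 15 x^{2} - 10 x + 1\right) e^{- 2 x}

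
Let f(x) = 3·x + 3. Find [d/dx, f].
3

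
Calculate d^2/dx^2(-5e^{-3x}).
- 45 e^{- 3 x}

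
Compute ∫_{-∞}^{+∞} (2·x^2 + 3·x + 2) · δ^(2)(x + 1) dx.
4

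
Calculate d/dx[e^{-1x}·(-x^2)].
x \left(x - 2\right) e^{- x}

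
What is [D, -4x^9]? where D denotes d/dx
- 36 x^{8}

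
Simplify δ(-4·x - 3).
\frac{\delta(x + 3/4)}{4}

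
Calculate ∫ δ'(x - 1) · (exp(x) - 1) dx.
- e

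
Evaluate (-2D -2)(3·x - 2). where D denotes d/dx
- 6 x - 2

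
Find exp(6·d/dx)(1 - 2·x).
- 2 x - 11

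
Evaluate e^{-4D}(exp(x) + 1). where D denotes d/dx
e^{x - 4} + 1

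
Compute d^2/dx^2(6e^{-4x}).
96 e^{- 4 x}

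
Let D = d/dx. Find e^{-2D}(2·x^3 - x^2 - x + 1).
2 x^{3} - 13 x^{2} + 27 x - 17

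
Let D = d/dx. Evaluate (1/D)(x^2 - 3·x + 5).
\frac{x^{3}}{3} - \frac{3 x^{2}}{2} + 5 x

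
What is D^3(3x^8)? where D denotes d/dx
1008 x^{5}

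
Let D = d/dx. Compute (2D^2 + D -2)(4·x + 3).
- 8 x - 2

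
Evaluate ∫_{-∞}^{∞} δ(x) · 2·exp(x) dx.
2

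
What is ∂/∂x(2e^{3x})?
6 e^{3 x}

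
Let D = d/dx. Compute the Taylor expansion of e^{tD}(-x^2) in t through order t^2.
- t^{2} - 2 t x - x^{2}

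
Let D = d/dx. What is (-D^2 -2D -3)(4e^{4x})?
- 108 e^{4 x}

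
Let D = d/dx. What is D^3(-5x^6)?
- 600 x^{3}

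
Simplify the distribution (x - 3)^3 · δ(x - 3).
0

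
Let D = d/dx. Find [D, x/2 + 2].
\frac{1}{2}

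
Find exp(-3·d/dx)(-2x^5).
- 2 x^{5} + 30 x^{4} - 180 x^{3} + 540 x^{2} - 810 x + 486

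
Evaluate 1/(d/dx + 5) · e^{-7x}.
- \frac{e^{- 7 x}}{2}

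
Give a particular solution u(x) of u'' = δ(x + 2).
\frac{|x + 2|}{2}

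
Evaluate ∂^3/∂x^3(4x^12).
5280 x^{9}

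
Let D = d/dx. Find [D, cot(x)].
- \frac{1}{\sin^{2}{\left(x \right)}}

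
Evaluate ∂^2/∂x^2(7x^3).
42 x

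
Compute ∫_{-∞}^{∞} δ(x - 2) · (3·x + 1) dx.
7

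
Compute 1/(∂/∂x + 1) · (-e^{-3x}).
\frac{e^{- 3 x}}{2}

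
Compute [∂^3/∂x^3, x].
3\frac{d^{2}}{dx^{2}}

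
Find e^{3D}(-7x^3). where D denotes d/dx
- 7 x^{3} - 63 x^{2} - 189 x - 189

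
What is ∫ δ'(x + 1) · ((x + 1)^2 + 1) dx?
0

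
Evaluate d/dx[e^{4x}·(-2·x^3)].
x^{2} \left(- 8 x - 6\right) e^{4 x}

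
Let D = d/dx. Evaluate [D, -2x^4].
- 8 x^{3}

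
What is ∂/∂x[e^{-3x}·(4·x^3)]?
12 x^{2} \left(1 - x\right) e^{- 3 x}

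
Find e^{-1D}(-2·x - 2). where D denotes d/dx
- 2 x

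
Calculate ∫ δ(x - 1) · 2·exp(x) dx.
2 e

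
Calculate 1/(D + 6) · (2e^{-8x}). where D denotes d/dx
- e^{- 8 x}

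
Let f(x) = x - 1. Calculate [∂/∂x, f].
1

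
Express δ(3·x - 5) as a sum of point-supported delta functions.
\frac{\delta(x - 5/3)}{3}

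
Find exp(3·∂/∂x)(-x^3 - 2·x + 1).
- x^{3} - 9 x^{2} - 29 x - 32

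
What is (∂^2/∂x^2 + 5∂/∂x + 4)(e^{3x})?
28 e^{3 x}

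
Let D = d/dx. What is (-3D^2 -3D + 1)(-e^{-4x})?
35 e^{- 4 x}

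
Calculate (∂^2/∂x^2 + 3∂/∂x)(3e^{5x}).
120 e^{5 x}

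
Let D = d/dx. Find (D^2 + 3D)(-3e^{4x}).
- 84 e^{4 x}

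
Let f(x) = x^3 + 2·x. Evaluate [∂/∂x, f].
3 x^{2} + 2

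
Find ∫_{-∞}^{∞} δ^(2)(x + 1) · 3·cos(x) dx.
- 3 \cos{\left(1 \right)}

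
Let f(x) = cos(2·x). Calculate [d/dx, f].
- 2 \sin{\left(2 x \right)}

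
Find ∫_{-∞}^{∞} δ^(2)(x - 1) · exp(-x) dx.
e^{-1}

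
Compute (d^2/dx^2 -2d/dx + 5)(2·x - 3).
10 x - 19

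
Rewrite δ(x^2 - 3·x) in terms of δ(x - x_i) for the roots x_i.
\frac{\delta(x - 3) + \delta(x)}{3}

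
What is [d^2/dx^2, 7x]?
14\frac{d}{dx}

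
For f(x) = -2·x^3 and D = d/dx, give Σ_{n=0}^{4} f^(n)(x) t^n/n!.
- 2 t^{3} - 6 t^{2} x - 6 t x^{2} - 2 x^{3}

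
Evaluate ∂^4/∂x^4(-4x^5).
- 480 x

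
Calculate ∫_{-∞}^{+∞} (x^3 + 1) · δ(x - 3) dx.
28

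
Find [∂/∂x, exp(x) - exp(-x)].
2 \cosh{\left(x \right)}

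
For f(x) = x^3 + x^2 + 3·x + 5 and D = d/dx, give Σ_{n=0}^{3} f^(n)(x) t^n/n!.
t^{3} + t^{2} \left(3 x + 1\right) + t \left(3 x^{2} + 2 x + 3\right) + x^{3} + x^{2} + 3 x + 5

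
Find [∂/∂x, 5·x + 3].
5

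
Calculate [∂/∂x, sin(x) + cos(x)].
- \sin{\left(x \right)} + \cos{\left(x \right)}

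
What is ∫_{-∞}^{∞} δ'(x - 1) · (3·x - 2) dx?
-3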